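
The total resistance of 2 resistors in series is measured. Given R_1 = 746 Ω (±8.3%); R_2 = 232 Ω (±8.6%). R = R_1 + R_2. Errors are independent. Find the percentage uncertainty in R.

Each term contributes (cᵢ δxᵢ)² to (δR)²:
  (δR_1)² = 3830;  (δR_2)² = 398
δR = √(4230) = 65.1 Ω
R = 978 Ω, so δR/R = 65.1/978 = 0.0665.

6.65%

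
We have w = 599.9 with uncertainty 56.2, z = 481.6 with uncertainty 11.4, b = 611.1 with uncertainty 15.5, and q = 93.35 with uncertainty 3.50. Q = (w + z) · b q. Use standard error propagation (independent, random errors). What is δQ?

4.3e+06

Let u = w + z = 1082. δu = √(δw² + δz²) = √(3160 + 130) = 57.3, so δu/u = 0.0530.
Q is then a monomial in u, b, q:
δQ/Q = √((δu/u)² + (1·δb/b)² + (1·δq/q)²) = √(0.00281 + 0.000643 + 0.00141) = 0.0697
Q = 6.17e+07, so δQ = 0.0697 × 6.17e+07 = 4.3e+06.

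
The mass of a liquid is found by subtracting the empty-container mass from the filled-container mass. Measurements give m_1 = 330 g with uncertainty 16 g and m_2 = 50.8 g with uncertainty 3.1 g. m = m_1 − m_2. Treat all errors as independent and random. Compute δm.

16.3 g

Each term contributes (cᵢ δxᵢ)² to (δm)²:
  (δm_1)² = 256;  (δm_2)² = 9.61
δm = √(266) = 16.3 g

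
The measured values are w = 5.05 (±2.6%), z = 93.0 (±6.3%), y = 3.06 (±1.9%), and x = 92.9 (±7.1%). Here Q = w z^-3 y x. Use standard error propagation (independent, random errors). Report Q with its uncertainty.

0.00178 ± 0.000365

Since Q is a product/quotient, work with relative uncertainties:
  (1·δw/w)² = (1×0.0260)² = 0.000676;  (-3·δz/z)² = (-3×0.0630)² = 0.0357;  (1·δy/y)² = (1×0.0190)² = 0.000361;  (1·δx/x)² = (1×0.0710)² = 0.00504
δQ/Q = √(0.0418) = 0.204
Q = 0.00178, so δQ = 0.204 × 0.00178 = 0.000365.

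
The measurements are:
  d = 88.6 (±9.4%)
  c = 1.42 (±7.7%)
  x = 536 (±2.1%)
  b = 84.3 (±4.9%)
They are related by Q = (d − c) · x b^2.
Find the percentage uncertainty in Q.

13.8%

Let u = d − c = 87.2. δu = √(δd² + δc²) = √(69.4 + 0.0120) = 8.33, so δu/u = 0.0955.
Q is then a monomial in u, x, b:
δQ/Q = √((δu/u)² + (1·δx/x)² + (2·δb/b)²) = √(0.00913 + 0.000441 + 0.00960) = 0.138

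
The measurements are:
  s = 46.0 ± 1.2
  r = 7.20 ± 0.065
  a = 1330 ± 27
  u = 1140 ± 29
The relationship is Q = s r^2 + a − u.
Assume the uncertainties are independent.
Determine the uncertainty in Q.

85.4

Let p = s·r^2 = 2380. δp/p = √((1·δs/s)² + (2·δr/r)²) = √(0.000681 + 0.000326) = 0.0317, so δp = 75.7.
Q = p + a − u: δQ = √(δp² + δa² + δu²) = √(5720 + 729 + 841) = 85.4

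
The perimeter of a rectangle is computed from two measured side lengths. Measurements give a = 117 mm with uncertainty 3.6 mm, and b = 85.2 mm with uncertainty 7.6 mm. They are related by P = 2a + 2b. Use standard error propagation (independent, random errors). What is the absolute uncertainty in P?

16.8 mm

P is a linear combination, so absolute uncertainties add in quadrature:
  (2·δa)² = 51.8;  (2·δb)² = 231
δP = √(283) = 16.8 mm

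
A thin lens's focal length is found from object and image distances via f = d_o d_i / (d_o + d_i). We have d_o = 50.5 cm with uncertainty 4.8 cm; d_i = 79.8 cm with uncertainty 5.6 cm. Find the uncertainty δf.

1.99 cm

∂f/∂d_o = (d_i/(d_o+d_i))² = 0.375;  ∂f/∂d_i = (d_o/(d_o+d_i))² = 0.150
δf = √((∂f/∂d_o · δd_o)² + (∂f/∂d_i · δd_i)²) = √(3.24 + 0.708) = 1.99 cm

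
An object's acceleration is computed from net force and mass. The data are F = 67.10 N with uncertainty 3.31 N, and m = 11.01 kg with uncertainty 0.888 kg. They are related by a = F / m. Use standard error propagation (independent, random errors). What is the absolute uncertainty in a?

0.576 m/s^2

Since a is a product/quotient, work with relative uncertainties:
  (1·δF/F)² = (1×0.0493)² = 0.00243;  (-1·δm/m)² = (-1×0.0807)² = 0.00651
δa/a = √(0.00894) = 0.0945
a = 6.094 m/s^2, so δa = 0.0945 × 6.094 = 0.576 m/s^2.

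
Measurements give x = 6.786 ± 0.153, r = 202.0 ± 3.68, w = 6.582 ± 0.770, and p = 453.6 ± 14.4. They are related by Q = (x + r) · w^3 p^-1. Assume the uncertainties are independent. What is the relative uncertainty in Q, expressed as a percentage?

35.3%

Let u = x + r = 208.8. δu = √(δx² + δr²) = √(0.0234 + 13.5) = 3.68, so δu/u = 0.0176.
Q is then a monomial in u, w, p:
δQ/Q = √((δu/u)² + (3·δw/w)² + (-1·δp/p)²) = √(0.000311 + 0.123 + 0.00101) = 0.353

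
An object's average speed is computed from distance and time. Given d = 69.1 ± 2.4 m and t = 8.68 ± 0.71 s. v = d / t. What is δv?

0.707 m/s

v is a product of powers, so relative uncertainties combine in quadrature:
  (1·δd/d)² = (1×0.0347)² = 0.00121;  (-1·δt/t)² = (-1×0.0818)² = 0.00669
δv/v = √(0.00790) = 0.0889
v = 7.96 m/s, so δv = 0.0889 × 7.96 = 0.707 m/s.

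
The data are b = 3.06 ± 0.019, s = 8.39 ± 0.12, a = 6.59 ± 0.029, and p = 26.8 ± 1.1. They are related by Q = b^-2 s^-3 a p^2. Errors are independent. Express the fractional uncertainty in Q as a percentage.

Each factor contributes (exponent × relative error)² to (δQ/Q)²:
  (-2·δb/b)² = (-2×0.00621)² = 0.000154;  (-3·δs/s)² = (-3×0.0143)² = 0.00184;  (1·δa/a)² = (1×0.00440)² = 1.94e-05;  (2·δp/p)² = (2×0.0410)² = 0.00674
δQ/Q = √(0.00875) = 0.0936

9.36%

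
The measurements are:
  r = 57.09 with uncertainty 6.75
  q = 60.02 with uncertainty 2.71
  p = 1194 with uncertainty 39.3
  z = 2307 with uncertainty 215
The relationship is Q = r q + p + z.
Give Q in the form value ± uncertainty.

6928 ± 486

Let w = r·q = 3427. δw/w = √((1·δr/r)² + (1·δq/q)²) = √(0.0140 + 0.00204) = 0.127, so δw = 434.
Q = w + p + z: δQ = √(δw² + δp² + δz²) = √(1.88e+05 + 1540 + 46200) = 486
Q = 6928.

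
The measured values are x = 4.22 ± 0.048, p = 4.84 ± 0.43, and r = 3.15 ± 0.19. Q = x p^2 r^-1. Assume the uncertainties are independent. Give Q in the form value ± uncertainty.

Products/powers → add relative errors in quadrature, weighted by exponent:
  (1·δx/x)² = (1×0.0114)² = 0.000129;  (2·δp/p)² = (2×0.0888)² = 0.0316;  (-1·δr/r)² = (-1×0.0603)² = 0.00364
δQ/Q = √(0.0353) = 0.188
Q = 31.4, so δQ = 0.188 × 31.4 = 5.90.

31.4 ± 5.90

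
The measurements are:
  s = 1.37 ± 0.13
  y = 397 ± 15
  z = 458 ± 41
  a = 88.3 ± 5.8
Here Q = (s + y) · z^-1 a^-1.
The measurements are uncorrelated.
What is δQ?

Let u = s + y = 398. δu = √(δs² + δy²) = √(0.0169 + 225) = 15.0, so δu/u = 0.0377.
Q is then a monomial in u, z, a:
δQ/Q = √((δu/u)² + (-1·δz/z)² + (-1·δa/a)²) = √(0.00142 + 0.00801 + 0.00431) = 0.117
Q = 0.00985, so δQ = 0.117 × 0.00985 = 0.00115.

0.00115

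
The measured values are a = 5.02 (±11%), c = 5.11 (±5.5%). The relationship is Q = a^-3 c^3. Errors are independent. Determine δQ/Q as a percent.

Q is a product of powers, so relative uncertainties combine in quadrature:
  (-3·δa/a)² = (-3×0.110)² = 0.109;  (3·δc/c)² = (3×0.0550)² = 0.0272
δQ/Q = √(0.136) = 0.369

36.9%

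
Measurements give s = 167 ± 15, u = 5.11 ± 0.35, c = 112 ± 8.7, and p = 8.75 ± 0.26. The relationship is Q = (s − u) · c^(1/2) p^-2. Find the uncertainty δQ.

2.61

Let w = s − u = 162. δw = √(δs² + δu²) = √(225 + 0.122) = 15.0, so δw/w = 0.0927.
Q is then a monomial in w, c, p:
δQ/Q = √((δw/w)² + (½·δc/c)² + (-2·δp/p)²) = √(0.00859 + 0.00151 + 0.00353) = 0.117
Q = 22.4, so δQ = 0.117 × 22.4 = 2.61.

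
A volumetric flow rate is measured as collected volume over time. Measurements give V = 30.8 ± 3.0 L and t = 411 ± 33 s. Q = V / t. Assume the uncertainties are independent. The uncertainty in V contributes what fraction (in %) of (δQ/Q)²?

59.5%

(δQ/Q)² = (1·δV/V)² + (-1·δt/t)²
  V term: (1×0.0974)² = 0.00949
  t term: (-1×0.0803)² = 0.00645
Total = 0.0159. Share from V = 0.00949/0.0159 = 0.595.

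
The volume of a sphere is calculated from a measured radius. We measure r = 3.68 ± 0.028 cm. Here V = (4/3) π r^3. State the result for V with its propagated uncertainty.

Since V is a product/quotient, work with relative uncertainties:
  (3·δr/r)² = (3×0.00761)² = 0.000521
δV/V = √(0.000521) = 0.0228
V = 209 cm^3, so δV = 0.0228 × 209 = 4.77 cm^3.

209 ± 4.77 cm^3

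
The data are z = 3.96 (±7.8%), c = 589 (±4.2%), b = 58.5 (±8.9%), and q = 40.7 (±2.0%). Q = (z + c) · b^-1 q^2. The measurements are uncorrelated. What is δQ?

1780

Let u = z + c = 593. δu = √(δz² + δc²) = √(0.0954 + 612) = 24.7, so δu/u = 0.0417.
Q is then a monomial in u, b, q:
δQ/Q = √((δu/u)² + (-1·δb/b)² + (2·δq/q)²) = √(0.00174 + 0.00792 + 0.00160) = 0.106
Q = 16800, so δQ = 0.106 × 16800 = 1780.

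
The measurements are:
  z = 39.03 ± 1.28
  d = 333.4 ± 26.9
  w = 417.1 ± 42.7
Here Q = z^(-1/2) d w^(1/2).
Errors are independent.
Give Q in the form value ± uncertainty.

1090 ± 106

Products/powers → add relative errors in quadrature, weighted by exponent:
  (−½·δz/z)² = (-0.5×0.0328)² = 0.000269;  (1·δd/d)² = (1×0.0807)² = 0.00651;  (½·δw/w)² = (0.5×0.102)² = 0.00262
δQ/Q = √(0.00940) = 0.0969
Q = 1090, so δQ = 0.0969 × 1090 = 106.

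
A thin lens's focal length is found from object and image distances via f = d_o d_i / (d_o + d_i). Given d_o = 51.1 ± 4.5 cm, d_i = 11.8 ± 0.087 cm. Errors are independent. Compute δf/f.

0.0176

∂f/∂d_o = (d_i/(d_o+d_i))² = 0.0352;  ∂f/∂d_i = (d_o/(d_o+d_i))² = 0.660
δf = √((∂f/∂d_o · δd_o)² + (∂f/∂d_i · δd_i)²) = √(0.0251 + 0.00330) = 0.168 cm
f = 9.59 cm, so δf/f = 0.168/9.59 = 0.0176.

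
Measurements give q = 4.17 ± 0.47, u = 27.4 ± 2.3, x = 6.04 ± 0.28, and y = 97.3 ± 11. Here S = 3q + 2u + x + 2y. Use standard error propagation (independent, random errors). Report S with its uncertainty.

268 ± 22.5

For a sum/difference, combine absolute errors in quadrature:
  (3·δq)² = 1.99;  (2·δu)² = 21.2;  (δx)² = 0.0784;  (2·δy)² = 484
δS = √(507) = 22.5
S = 268.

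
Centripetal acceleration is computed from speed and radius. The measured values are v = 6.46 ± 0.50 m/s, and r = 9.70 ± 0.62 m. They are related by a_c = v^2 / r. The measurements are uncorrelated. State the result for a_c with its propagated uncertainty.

Since a_c is a product/quotient, work with relative uncertainties:
  (2·δv/v)² = (2×0.0774)² = 0.0240;  (-1·δr/r)² = (-1×0.0639)² = 0.00409
δa_c/a_c = √(0.0280) = 0.167
a_c = 4.30 m/s^2, so δa_c = 0.167 × 4.30 = 0.721 m/s^2.

4.30 ± 0.721 m/s^2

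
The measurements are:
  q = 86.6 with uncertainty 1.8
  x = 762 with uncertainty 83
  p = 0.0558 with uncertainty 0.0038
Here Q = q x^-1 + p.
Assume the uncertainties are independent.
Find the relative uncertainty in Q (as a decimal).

Let w = q·x^-1 = 0.114. δw/w = √((1·δq/q)² + (-1·δx/x)²) = √(0.000432 + 0.0119) = 0.111, so δw = 0.0126.
Q = w + p: δQ = √(δw² + δp²) = √(0.000159 + 1.44e-05) = 0.0132
Q = 0.169, so δQ/Q = 0.0132/0.169 = 0.0777.

0.0777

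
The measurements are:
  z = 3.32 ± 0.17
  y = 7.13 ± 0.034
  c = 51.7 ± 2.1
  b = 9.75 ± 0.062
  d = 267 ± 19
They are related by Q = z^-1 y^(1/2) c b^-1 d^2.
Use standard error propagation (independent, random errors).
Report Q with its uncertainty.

(3.04 ± 0.477) × 10^5

Q is a product of powers, so relative uncertainties combine in quadrature:
  (-1·δz/z)² = (-1×0.0512)² = 0.00262;  (½·δy/y)² = (0.5×0.00477)² = 5.68e-06;  (1·δc/c)² = (1×0.0406)² = 0.00165;  (-1·δb/b)² = (-1×0.00636)² = 4.04e-05;  (2·δd/d)² = (2×0.0712)² = 0.0203
δQ/Q = √(0.0246) = 0.157
Q = 3.04e+05, so δQ = 0.157 × 3.04e+05 = 47700.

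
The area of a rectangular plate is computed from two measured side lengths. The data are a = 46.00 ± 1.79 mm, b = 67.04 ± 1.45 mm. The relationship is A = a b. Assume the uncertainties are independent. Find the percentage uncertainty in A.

4.45%

Products/powers → add relative errors in quadrature, weighted by exponent:
  (1·δa/a)² = (1×0.0389)² = 0.00151;  (1·δb/b)² = (1×0.0216)² = 0.000468
δA/A = √(0.00198) = 0.0445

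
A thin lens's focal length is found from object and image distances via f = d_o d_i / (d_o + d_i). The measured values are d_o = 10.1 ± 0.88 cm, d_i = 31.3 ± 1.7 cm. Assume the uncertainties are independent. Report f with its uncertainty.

7.64 ± 0.513 cm

∂f/∂d_o = (d_i/(d_o+d_i))² = 0.572;  ∂f/∂d_i = (d_o/(d_o+d_i))² = 0.0595
δf = √((∂f/∂d_o · δd_o)² + (∂f/∂d_i · δd_i)²) = √(0.253 + 0.0102) = 0.513 cm
f = 7.64 cm.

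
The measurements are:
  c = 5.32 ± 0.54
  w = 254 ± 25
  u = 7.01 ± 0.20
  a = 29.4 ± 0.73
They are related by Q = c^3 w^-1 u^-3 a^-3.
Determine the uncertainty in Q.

Relative error in a monomial: (δQ/Q)² = Σ (nᵢ · δxᵢ/xᵢ)².
  (3·δc/c)² = (3×0.102)² = 0.0927;  (-1·δw/w)² = (-1×0.0984)² = 0.00969;  (-3·δu/u)² = (-3×0.0285)² = 0.00733;  (-3·δa/a)² = (-3×0.0248)² = 0.00555
δQ/Q = √(0.115) = 0.340
Q = 6.77e-08, so δQ = 0.340 × 6.77e-08 = 2.3e-08.

2.3e-08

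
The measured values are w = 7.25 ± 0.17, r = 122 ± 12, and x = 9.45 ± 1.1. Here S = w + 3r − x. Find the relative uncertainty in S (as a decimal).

0.0990

Each term contributes (cᵢ δxᵢ)² to (δS)²:
  (δw)² = 0.0289;  (3·δr)² = 1300;  (δx)² = 1.21
δS = √(1300) = 36.0
S = 364, so δS/S = 36.0/364 = 0.0990.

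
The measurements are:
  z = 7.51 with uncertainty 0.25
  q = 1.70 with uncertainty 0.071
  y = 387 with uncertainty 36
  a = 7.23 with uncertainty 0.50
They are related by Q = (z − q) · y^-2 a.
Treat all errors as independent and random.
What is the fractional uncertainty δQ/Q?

0.203

Let u = z − q = 5.81. δu = √(δz² + δq²) = √(0.0625 + 0.00504) = 0.260, so δu/u = 0.0447.
Q is then a monomial in u, y, a:
δQ/Q = √((δu/u)² + (-2·δy/y)² + (1·δa/a)²) = √(0.00200 + 0.0346 + 0.00478) = 0.203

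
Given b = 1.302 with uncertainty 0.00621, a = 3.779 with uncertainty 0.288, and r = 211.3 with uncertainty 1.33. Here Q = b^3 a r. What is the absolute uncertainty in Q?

Q is a product of powers, so relative uncertainties combine in quadrature:
  (3·δb/b)² = (3×0.00477)² = 0.000205;  (1·δa/a)² = (1×0.0762)² = 0.00581;  (1·δr/r)² = (1×0.00629)² = 3.96e-05
δQ/Q = √(0.00605) = 0.0778
Q = 1762, so δQ = 0.0778 × 1762 = 137.

137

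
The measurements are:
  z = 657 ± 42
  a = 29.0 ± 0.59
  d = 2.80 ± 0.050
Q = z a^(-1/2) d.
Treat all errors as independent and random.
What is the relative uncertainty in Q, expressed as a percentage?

6.71%

Since Q is a product/quotient, work with relative uncertainties:
  (1·δz/z)² = (1×0.0639)² = 0.00409;  (−½·δa/a)² = (-0.5×0.0203)² = 0.000103;  (1·δd/d)² = (1×0.0179)² = 0.000319
δQ/Q = √(0.00451) = 0.0671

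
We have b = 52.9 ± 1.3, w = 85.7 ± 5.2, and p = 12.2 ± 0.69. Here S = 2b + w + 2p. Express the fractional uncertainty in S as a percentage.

2.77%

Absolute uncertainties add in quadrature for a linear combination:
  (2·δb)² = 6.76;  (δw)² = 27.0;  (2·δp)² = 1.90
δS = √(35.7) = 5.98
S = 216, so δS/S = 5.98/216 = 0.0277.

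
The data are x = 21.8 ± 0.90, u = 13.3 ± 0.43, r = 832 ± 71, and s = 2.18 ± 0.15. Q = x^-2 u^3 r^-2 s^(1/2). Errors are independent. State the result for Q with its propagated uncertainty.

(1.06 ± 0.228) × 10^-5

For a monomial Q ∝ x^-2, u^3, r^-2, s^(1/2), fractional errors add in quadrature:
  (-2·δx/x)² = (-2×0.0413)² = 0.00682;  (3·δu/u)² = (3×0.0323)² = 0.00941;  (-2·δr/r)² = (-2×0.0853)² = 0.0291;  (½·δs/s)² = (0.5×0.0688)² = 0.00118
δQ/Q = √(0.0465) = 0.216
Q = 1.06e-05, so δQ = 0.216 × 1.06e-05 = 2.28e-06.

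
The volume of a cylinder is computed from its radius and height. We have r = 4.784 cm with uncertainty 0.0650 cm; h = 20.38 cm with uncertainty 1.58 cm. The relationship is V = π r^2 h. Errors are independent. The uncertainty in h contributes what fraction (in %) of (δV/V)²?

(δV/V)² = (2·δr/r)² + (1·δh/h)²
  r term: (2×0.0136)² = 0.000738
  h term: (1×0.0775)² = 0.00601
Total = 0.00675. Share from h = 0.00601/0.00675 = 0.891.

89.1%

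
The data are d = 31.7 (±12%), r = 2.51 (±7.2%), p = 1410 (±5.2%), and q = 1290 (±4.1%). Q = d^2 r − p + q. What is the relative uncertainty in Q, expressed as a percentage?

Let w = d^2·r = 2520. δw/w = √((2·δd/d)² + (1·δr/r)²) = √(0.0576 + 0.00518) = 0.251, so δw = 632.
Q = w − p + q: δQ = √(δw² + δp² + δq²) = √(3.99e+05 + 5380 + 2800) = 638
Q = 2400, so δQ/Q = 638/2400 = 0.266.

26.6%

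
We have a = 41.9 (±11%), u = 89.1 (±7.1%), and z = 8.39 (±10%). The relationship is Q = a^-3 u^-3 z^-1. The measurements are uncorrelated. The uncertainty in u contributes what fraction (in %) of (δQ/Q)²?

27.6%

(δQ/Q)² = (-3·δa/a)² + (-3·δu/u)² + (-1·δz/z)²
  a term: (-3×0.110)² = 0.109
  u term: (-3×0.0710)² = 0.0454
  z term: (-1×0.100)² = 0.0100
Total = 0.164. Share from u = 0.0454/0.164 = 0.276.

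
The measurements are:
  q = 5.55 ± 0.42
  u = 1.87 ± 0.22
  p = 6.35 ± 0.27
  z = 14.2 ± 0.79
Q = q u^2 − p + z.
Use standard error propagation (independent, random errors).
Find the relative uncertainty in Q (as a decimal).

Let w = q·u^2 = 19.4. δw/w = √((1·δq/q)² + (2·δu/u)²) = √(0.00573 + 0.0554) = 0.247, so δw = 4.80.
Q = w − p + z: δQ = √(δw² + δp² + δz²) = √(23.0 + 0.0729 + 0.624) = 4.87
Q = 27.3, so δQ/Q = 4.87/27.3 = 0.179.

0.179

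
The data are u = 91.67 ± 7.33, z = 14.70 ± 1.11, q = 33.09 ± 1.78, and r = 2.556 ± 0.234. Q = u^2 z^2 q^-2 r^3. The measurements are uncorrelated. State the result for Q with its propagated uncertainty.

Relative error in a monomial: (δQ/Q)² = Σ (nᵢ · δxᵢ/xᵢ)².
  (2·δu/u)² = (2×0.0800)² = 0.0256;  (2·δz/z)² = (2×0.0755)² = 0.0228;  (-2·δq/q)² = (-2×0.0538)² = 0.0116;  (3·δr/r)² = (3×0.0915)² = 0.0754
δQ/Q = √(0.135) = 0.368
Q = 27690, so δQ = 0.368 × 27690 = 10200.

27690 ± 10200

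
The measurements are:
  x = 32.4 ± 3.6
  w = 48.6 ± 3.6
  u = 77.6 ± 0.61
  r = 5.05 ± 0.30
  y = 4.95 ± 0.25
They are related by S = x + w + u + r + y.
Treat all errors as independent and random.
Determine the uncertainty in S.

5.14

For a sum/difference, combine absolute errors in quadrature:
  (δx)² = 13.0;  (δw)² = 13.0;  (δu)² = 0.372;  (δr)² = 0.0900;  (δy)² = 0.0625
δS = √(26.4) = 5.14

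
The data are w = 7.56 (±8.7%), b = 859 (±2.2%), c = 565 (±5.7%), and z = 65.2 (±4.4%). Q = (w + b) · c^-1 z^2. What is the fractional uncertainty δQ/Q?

Let u = w + b = 867. δu = √(δw² + δb²) = √(0.433 + 357) = 18.9, so δu/u = 0.0218.
Q is then a monomial in u, c, z:
δQ/Q = √((δu/u)² + (-1·δc/c)² + (2·δz/z)²) = √(0.000476 + 0.00325 + 0.00774) = 0.107

0.107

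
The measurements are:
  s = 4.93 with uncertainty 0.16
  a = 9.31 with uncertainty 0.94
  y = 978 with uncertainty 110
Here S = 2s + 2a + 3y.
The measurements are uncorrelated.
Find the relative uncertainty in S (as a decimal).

0.111

Absolute uncertainties add in quadrature for a linear combination:
  (2·δs)² = 0.102;  (2·δa)² = 3.53;  (3·δy)² = 1.09e+05
δS = √(1.09e+05) = 330
S = 2960, so δS/S = 330/2960 = 0.111.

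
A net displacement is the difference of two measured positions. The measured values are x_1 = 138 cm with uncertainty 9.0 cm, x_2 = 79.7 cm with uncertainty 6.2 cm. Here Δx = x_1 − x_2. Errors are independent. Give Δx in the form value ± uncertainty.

Sums and differences: (δΔx)² = Σ (cᵢ δxᵢ)².
  (δx_1)² = 81.0;  (δx_2)² = 38.4
δΔx = √(119) = 10.9 cm
Δx = 58.3 cm.

58.3 ± 10.9 cm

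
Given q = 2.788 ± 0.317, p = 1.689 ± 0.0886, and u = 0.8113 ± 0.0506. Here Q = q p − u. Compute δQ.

0.592

Let w = q·p = 4.709. δw/w = √((1·δq/q)² + (1·δp/p)²) = √(0.0129 + 0.00275) = 0.125, so δw = 0.590.
Q = w − u: δQ = √(δw² + δu²) = √(0.348 + 0.00256) = 0.592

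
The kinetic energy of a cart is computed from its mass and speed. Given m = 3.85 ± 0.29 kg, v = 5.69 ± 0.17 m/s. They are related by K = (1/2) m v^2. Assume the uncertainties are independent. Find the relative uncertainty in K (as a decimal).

Each factor contributes (exponent × relative error)² to (δK/K)²:
  (1·δm/m)² = (1×0.0753)² = 0.00567;  (2·δv/v)² = (2×0.0299)² = 0.00357
δK/K = √(0.00924) = 0.0961

0.0961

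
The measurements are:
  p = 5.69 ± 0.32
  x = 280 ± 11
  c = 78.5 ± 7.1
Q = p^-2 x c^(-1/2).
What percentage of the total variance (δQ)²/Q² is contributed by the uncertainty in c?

12.6%

(δQ/Q)² = (-2·δp/p)² + (1·δx/x)² + (−½·δc/c)²
  p term: (-2×0.0562)² = 0.0127
  x term: (1×0.0393)² = 0.00154
  c term: (-0.5×0.0904)² = 0.00205
Total = 0.0162. Share from c = 0.00205/0.0162 = 0.126.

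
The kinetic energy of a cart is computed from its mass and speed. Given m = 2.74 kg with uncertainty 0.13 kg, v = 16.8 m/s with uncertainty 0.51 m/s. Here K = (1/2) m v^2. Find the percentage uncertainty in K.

For a monomial K ∝ m, v^2, fractional errors add in quadrature:
  (1·δm/m)² = (1×0.0474)² = 0.00225;  (2·δv/v)² = (2×0.0304)² = 0.00369
δK/K = √(0.00594) = 0.0771

7.71%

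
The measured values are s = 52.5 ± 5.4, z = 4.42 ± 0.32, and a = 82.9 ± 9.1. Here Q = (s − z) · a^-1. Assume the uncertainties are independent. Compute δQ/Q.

Let u = s − z = 48.1. δu = √(δs² + δz²) = √(29.2 + 0.102) = 5.41, so δu/u = 0.113.
Q is then a monomial in u, a:
δQ/Q = √((δu/u)² + (-1·δa/a)²) = √(0.0127 + 0.0120) = 0.157

0.157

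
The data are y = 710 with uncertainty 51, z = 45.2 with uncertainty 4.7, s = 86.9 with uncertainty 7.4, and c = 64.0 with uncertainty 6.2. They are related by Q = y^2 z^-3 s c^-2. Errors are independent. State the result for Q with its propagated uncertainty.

Each factor contributes (exponent × relative error)² to (δQ/Q)²:
  (2·δy/y)² = (2×0.0718)² = 0.0206;  (-3·δz/z)² = (-3×0.104)² = 0.0973;  (1·δs/s)² = (1×0.0852)² = 0.00725;  (-2·δc/c)² = (-2×0.0969)² = 0.0375
δQ/Q = √(0.163) = 0.403
Q = 0.116, so δQ = 0.403 × 0.116 = 0.0467.

0.116 ± 0.0467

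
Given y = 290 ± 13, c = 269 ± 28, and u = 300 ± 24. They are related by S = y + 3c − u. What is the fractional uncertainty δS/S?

S is a linear combination, so absolute uncertainties add in quadrature:
  (δy)² = 169;  (3·δc)² = 7060;  (δu)² = 576
δS = √(7800) = 88.3
S = 797, so δS/S = 88.3/797 = 0.111.

0.111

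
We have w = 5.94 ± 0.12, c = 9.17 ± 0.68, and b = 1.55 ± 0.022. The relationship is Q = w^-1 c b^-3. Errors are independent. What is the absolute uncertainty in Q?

0.0364

Q is a product of powers, so relative uncertainties combine in quadrature:
  (-1·δw/w)² = (-1×0.0202)² = 0.000408;  (1·δc/c)² = (1×0.0742)² = 0.00550;  (-3·δb/b)² = (-3×0.0142)² = 0.00181
δQ/Q = √(0.00772) = 0.0879
Q = 0.415, so δQ = 0.0879 × 0.415 = 0.0364.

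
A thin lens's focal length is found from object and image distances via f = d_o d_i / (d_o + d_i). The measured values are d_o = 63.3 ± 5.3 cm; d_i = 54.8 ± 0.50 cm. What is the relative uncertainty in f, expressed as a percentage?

∂f/∂d_o = (d_i/(d_o+d_i))² = 0.215;  ∂f/∂d_i = (d_o/(d_o+d_i))² = 0.287
δf = √((∂f/∂d_o · δd_o)² + (∂f/∂d_i · δd_i)²) = √(1.30 + 0.0206) = 1.15 cm
f = 29.4 cm, so δf/f = 1.15/29.4 = 0.0392.

3.92%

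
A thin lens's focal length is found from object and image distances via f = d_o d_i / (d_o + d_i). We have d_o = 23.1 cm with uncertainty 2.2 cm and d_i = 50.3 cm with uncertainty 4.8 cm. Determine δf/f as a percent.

7.18%

∂f/∂d_o = (d_i/(d_o+d_i))² = 0.470;  ∂f/∂d_i = (d_o/(d_o+d_i))² = 0.0990
δf = √((∂f/∂d_o · δd_o)² + (∂f/∂d_i · δd_i)²) = √(1.07 + 0.226) = 1.14 cm
f = 15.8 cm, so δf/f = 1.14/15.8 = 0.0718.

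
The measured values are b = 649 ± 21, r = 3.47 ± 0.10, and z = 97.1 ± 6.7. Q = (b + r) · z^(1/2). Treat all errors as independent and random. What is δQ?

303

Let u = b + r = 652. δu = √(δb² + δr²) = √(441 + 0.0100) = 21.0, so δu/u = 0.0322.
Q is then a monomial in u, z:
δQ/Q = √((δu/u)² + (½·δz/z)²) = √(0.00104 + 0.00119) = 0.0472
Q = 6430, so δQ = 0.0472 × 6430 = 303.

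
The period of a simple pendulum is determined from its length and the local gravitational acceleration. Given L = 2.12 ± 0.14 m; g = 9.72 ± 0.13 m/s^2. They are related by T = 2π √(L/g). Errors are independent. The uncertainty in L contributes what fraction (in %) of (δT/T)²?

(δT/T)² = (½·δL/L)² + (−½·δg/g)²
  L term: (0.5×0.0660)² = 0.00109
  g term: (-0.5×0.0134)² = 4.47e-05
Total = 0.00113. Share from L = 0.00109/0.00113 = 0.961.

96.1%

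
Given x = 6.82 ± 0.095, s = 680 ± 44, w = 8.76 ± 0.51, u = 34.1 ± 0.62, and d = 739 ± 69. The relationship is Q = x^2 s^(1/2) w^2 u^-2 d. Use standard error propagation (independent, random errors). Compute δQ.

9430

Since Q is a product/quotient, work with relative uncertainties:
  (2·δx/x)² = (2×0.0139)² = 0.000776;  (½·δs/s)² = (0.5×0.0647)² = 0.00105;  (2·δw/w)² = (2×0.0582)² = 0.0136;  (-2·δu/u)² = (-2×0.0182)² = 0.00132;  (1·δd/d)² = (1×0.0934)² = 0.00872
δQ/Q = √(0.0254) = 0.159
Q = 59200, so δQ = 0.159 × 59200 = 9430.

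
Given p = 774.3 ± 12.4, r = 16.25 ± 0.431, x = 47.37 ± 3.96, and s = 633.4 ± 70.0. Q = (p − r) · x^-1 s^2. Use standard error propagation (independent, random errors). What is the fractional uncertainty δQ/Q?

0.237

Let u = p − r = 758.0. δu = √(δp² + δr²) = √(154 + 0.186) = 12.4, so δu/u = 0.0164.
Q is then a monomial in u, x, s:
δQ/Q = √((δu/u)² + (-1·δx/x)² + (2·δs/s)²) = √(0.000268 + 0.00699 + 0.0489) = 0.237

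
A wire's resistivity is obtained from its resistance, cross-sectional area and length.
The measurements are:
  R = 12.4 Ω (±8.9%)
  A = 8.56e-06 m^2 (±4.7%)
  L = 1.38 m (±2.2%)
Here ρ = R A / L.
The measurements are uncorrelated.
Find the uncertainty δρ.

Products/powers → add relative errors in quadrature, weighted by exponent:
  (1·δR/R)² = (1×0.0890)² = 0.00792;  (1·δA/A)² = (1×0.0470)² = 0.00221;  (-1·δL/L)² = (-1×0.0220)² = 0.000484
δρ/ρ = √(0.0106) = 0.103
ρ = 7.69e-05 Ω·m, so δρ = 0.103 × 7.69e-05 = 7.92e-06 Ω·m.

7.92e-06 Ω·m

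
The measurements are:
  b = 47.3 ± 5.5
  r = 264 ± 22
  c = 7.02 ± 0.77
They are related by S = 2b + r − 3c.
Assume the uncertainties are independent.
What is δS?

S is a linear combination, so absolute uncertainties add in quadrature:
  (2·δb)² = 121;  (δr)² = 484;  (3·δc)² = 5.34
δS = √(610) = 24.7

24.7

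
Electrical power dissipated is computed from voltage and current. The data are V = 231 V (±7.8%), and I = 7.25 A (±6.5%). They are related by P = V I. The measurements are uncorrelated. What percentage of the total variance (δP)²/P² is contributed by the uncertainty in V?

(δP/P)² = (1·δV/V)² + (1·δI/I)²
  V term: (1×0.0780)² = 0.00608
  I term: (1×0.0650)² = 0.00423
Total = 0.0103. Share from V = 0.00608/0.0103 = 0.590.

59.0%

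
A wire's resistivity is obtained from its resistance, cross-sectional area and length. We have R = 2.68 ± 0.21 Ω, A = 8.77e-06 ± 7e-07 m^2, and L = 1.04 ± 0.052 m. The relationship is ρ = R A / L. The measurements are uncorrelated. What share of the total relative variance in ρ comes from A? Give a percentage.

42.4%

(δρ/ρ)² = (1·δR/R)² + (1·δA/A)² + (-1·δL/L)²
  R term: (1×0.0784)² = 0.00614
  A term: (1×0.0798)² = 0.00637
  L term: (-1×0.0500)² = 0.00250
Total = 0.0150. Share from A = 0.00637/0.0150 = 0.424.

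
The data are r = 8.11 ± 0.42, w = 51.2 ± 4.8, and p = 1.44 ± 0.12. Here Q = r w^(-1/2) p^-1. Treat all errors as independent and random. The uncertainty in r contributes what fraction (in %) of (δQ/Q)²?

22.7%

(δQ/Q)² = (1·δr/r)² + (−½·δw/w)² + (-1·δp/p)²
  r term: (1×0.0518)² = 0.00268
  w term: (-0.5×0.0937)² = 0.00220
  p term: (-1×0.0833)² = 0.00694
Total = 0.0118. Share from r = 0.00268/0.0118 = 0.227.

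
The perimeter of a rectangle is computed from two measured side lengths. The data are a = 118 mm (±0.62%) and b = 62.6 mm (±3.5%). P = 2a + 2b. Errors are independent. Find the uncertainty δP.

4.62 mm

For a sum/difference, combine absolute errors in quadrature:
  (2·δa)² = 2.14;  (2·δb)² = 19.2
δP = √(21.3) = 4.62 mm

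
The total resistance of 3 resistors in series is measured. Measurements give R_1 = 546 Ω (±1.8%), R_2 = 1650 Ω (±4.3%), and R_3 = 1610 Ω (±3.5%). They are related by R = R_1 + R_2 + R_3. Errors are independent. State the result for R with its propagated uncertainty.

3810 ± 91.1 Ω

R is a linear combination, so absolute uncertainties add in quadrature:
  (δR_1)² = 96.6;  (δR_2)² = 5030;  (δR_3)² = 3180
δR = √(8310) = 91.1 Ω
R = 3810 Ω.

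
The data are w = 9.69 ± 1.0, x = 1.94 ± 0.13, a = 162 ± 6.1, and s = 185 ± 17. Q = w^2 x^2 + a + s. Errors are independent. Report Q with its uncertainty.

Let p = w^2·x^2 = 353. δp/p = √((2·δw/w)² + (2·δx/x)²) = √(0.0426 + 0.0180) = 0.246, so δp = 87.0.
Q = p + a + s: δQ = √(δp² + δa² + δs²) = √(7560 + 37.2 + 289) = 88.8
Q = 700.

700 ± 88.8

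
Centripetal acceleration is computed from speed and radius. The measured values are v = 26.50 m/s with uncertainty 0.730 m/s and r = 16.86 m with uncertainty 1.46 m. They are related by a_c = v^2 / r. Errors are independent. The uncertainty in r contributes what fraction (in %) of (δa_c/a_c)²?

(δa_c/a_c)² = (2·δv/v)² + (-1·δr/r)²
  v term: (2×0.0275)² = 0.00304
  r term: (-1×0.0866)² = 0.00750
Total = 0.0105. Share from r = 0.00750/0.0105 = 0.712.

71.2%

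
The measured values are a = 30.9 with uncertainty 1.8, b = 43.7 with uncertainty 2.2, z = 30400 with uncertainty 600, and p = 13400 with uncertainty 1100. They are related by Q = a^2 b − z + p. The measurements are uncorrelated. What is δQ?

Let w = a^2·b = 41700. δw/w = √((2·δa/a)² + (1·δb/b)²) = √(0.0136 + 0.00253) = 0.127, so δw = 5300.
Q = w − z + p: δQ = √(δw² + δz² + δp²) = √(2.8e+07 + 3.6e+05 + 1.21e+06) = 5440

5440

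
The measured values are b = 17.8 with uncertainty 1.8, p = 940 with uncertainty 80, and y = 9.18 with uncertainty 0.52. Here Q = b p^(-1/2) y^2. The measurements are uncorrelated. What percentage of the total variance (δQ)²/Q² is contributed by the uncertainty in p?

7.28%

(δQ/Q)² = (1·δb/b)² + (−½·δp/p)² + (2·δy/y)²
  b term: (1×0.101)² = 0.0102
  p term: (-0.5×0.0851)² = 0.00181
  y term: (2×0.0566)² = 0.0128
Total = 0.0249. Share from p = 0.00181/0.0249 = 0.0728.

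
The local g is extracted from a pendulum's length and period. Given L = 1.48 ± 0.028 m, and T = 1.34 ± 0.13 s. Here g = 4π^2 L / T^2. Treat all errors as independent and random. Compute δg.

6.34 m/s^2

Relative error in a monomial: (δg/g)² = Σ (nᵢ · δxᵢ/xᵢ)².
  (1·δL/L)² = (1×0.0189)² = 0.000358;  (-2·δT/T)² = (-2×0.0970)² = 0.0376
δg/g = √(0.0380) = 0.195
g = 32.5 m/s^2, so δg = 0.195 × 32.5 = 6.34 m/s^2.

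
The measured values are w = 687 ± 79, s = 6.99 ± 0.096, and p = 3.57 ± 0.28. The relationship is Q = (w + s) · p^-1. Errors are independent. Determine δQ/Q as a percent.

Let u = w + s = 694. δu = √(δw² + δs²) = √(6240 + 0.00922) = 79.0, so δu/u = 0.114.
Q is then a monomial in u, p:
δQ/Q = √((δu/u)² + (-1·δp/p)²) = √(0.0130 + 0.00615) = 0.138

13.8%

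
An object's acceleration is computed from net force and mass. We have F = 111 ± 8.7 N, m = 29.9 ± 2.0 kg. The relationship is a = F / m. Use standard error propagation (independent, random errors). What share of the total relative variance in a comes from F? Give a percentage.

(δa/a)² = (1·δF/F)² + (-1·δm/m)²
  F term: (1×0.0784)² = 0.00614
  m term: (-1×0.0669)² = 0.00447
Total = 0.0106. Share from F = 0.00614/0.0106 = 0.579.

57.9%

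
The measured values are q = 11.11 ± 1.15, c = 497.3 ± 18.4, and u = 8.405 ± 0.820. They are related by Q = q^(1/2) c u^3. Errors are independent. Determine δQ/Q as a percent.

30.0%

Relative error in a monomial: (δQ/Q)² = Σ (nᵢ · δxᵢ/xᵢ)².
  (½·δq/q)² = (0.5×0.104)² = 0.00268;  (1·δc/c)² = (1×0.0370)² = 0.00137;  (3·δu/u)² = (3×0.0976)² = 0.0857
δQ/Q = √(0.0897) = 0.300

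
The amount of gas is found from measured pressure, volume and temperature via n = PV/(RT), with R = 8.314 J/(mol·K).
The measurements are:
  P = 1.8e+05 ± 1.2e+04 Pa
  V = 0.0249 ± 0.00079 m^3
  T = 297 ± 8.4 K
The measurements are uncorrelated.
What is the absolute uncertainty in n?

0.144 mol

Products/powers → add relative errors in quadrature, weighted by exponent:
  (1·δP/P)² = (1×0.0667)² = 0.00444;  (1·δV/V)² = (1×0.0317)² = 0.00101;  (-1·δT/T)² = (-1×0.0283)² = 0.000800
δn/n = √(0.00625) = 0.0791
n = 1.82 mol, so δn = 0.0791 × 1.82 = 0.144 mol.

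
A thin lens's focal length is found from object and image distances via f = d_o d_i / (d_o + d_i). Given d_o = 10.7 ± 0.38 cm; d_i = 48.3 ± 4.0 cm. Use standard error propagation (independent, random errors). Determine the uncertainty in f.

0.287 cm

∂f/∂d_o = (d_i/(d_o+d_i))² = 0.670;  ∂f/∂d_i = (d_o/(d_o+d_i))² = 0.0329
δf = √((∂f/∂d_o · δd_o)² + (∂f/∂d_i · δd_i)²) = √(0.0649 + 0.0173) = 0.287 cm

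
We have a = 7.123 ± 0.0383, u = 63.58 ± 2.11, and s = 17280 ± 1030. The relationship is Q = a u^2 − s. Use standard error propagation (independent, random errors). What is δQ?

2180

Let p = a·u^2 = 28790. δp/p = √((1·δa/a)² + (2·δu/u)²) = √(2.89e-05 + 0.00441) = 0.0666, so δp = 1920.
Q = p − s: δQ = √(δp² + δs²) = √(3.68e+06 + 1.06e+06) = 2180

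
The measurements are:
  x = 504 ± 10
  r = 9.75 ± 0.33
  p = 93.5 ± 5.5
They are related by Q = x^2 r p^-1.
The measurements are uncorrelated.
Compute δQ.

Since Q is a product/quotient, work with relative uncertainties:
  (2·δx/x)² = (2×0.0198)² = 0.00157;  (1·δr/r)² = (1×0.0338)² = 0.00115;  (-1·δp/p)² = (-1×0.0588)² = 0.00346
δQ/Q = √(0.00618) = 0.0786
Q = 26500, so δQ = 0.0786 × 26500 = 2080.

2080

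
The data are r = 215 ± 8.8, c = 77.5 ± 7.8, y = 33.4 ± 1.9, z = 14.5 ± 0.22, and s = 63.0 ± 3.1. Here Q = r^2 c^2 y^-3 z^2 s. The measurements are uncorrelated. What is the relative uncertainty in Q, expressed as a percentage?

Q is a product of powers, so relative uncertainties combine in quadrature:
  (2·δr/r)² = (2×0.0409)² = 0.00670;  (2·δc/c)² = (2×0.101)² = 0.0405;  (-3·δy/y)² = (-3×0.0569)² = 0.0291;  (2·δz/z)² = (2×0.0152)² = 0.000921;  (1·δs/s)² = (1×0.0492)² = 0.00242
δQ/Q = √(0.0797) = 0.282

28.2%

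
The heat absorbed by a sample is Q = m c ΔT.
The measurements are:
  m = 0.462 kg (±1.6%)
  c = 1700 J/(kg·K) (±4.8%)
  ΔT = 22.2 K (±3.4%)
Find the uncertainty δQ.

1060 J

Products/powers → add relative errors in quadrature, weighted by exponent:
  (1·δm/m)² = (1×0.0160)² = 0.000256;  (1·δc/c)² = (1×0.0480)² = 0.00230;  (1·δΔT/ΔT)² = (1×0.0340)² = 0.00116
δQ/Q = √(0.00372) = 0.0610
Q = 17400 J, so δQ = 0.0610 × 17400 = 1060 J.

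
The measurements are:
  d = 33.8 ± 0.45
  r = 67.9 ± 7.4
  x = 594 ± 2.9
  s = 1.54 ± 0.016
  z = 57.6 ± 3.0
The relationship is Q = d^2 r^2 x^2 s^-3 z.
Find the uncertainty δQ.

6.68e+12

Since Q is a product/quotient, work with relative uncertainties:
  (2·δd/d)² = (2×0.0133)² = 0.000709;  (2·δr/r)² = (2×0.109)² = 0.0475;  (2·δx/x)² = (2×0.00488)² = 9.53e-05;  (-3·δs/s)² = (-3×0.0104)² = 0.000971;  (1·δz/z)² = (1×0.0521)² = 0.00271
δQ/Q = √(0.0520) = 0.228
Q = 2.93e+13, so δQ = 0.228 × 2.93e+13 = 6.68e+12.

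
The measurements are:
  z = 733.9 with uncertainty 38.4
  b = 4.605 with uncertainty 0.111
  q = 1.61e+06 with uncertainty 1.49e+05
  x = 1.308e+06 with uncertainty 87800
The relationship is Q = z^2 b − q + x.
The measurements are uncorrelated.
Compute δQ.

Let p = z^2·b = 2.48e+06. δp/p = √((2·δz/z)² + (1·δb/b)²) = √(0.0110 + 0.000581) = 0.107, so δp = 2.66e+05.
Q = p − q + x: δQ = √(δp² + δq² + δx²) = √(7.09e+10 + 2.22e+10 + 7.71e+09) = 3.18e+05

3.18e+05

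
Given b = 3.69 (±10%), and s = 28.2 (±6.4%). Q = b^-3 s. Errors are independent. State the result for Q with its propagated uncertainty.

Each factor contributes (exponent × relative error)² to (δQ/Q)²:
  (-3·δb/b)² = (-3×0.100)² = 0.0900;  (1·δs/s)² = (1×0.0640)² = 0.00410
δQ/Q = √(0.0941) = 0.307
Q = 0.561, so δQ = 0.307 × 0.561 = 0.172.

0.561 ± 0.172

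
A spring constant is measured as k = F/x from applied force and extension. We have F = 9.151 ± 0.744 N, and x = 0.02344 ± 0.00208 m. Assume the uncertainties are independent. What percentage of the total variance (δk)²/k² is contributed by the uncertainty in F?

45.6%

(δk/k)² = (1·δF/F)² + (-1·δx/x)²
  F term: (1×0.0813)² = 0.00661
  x term: (-1×0.0887)² = 0.00787
Total = 0.0145. Share from F = 0.00661/0.0145 = 0.456.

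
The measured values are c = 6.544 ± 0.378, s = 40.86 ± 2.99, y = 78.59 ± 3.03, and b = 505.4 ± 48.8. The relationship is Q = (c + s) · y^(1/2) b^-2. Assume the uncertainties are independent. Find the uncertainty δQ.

0.000336

Let u = c + s = 47.40. δu = √(δc² + δs²) = √(0.143 + 8.94) = 3.01, so δu/u = 0.0636.
Q is then a monomial in u, y, b:
δQ/Q = √((δu/u)² + (½·δy/y)² + (-2·δb/b)²) = √(0.00404 + 0.000372 + 0.0373) = 0.204
Q = 0.001645, so δQ = 0.204 × 0.001645 = 0.000336.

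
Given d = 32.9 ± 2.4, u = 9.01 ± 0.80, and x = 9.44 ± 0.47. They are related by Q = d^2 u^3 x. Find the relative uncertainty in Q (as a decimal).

0.308

Since Q is a product/quotient, work with relative uncertainties:
  (2·δd/d)² = (2×0.0729)² = 0.0213;  (3·δu/u)² = (3×0.0888)² = 0.0710;  (1·δx/x)² = (1×0.0498)² = 0.00248
δQ/Q = √(0.0947) = 0.308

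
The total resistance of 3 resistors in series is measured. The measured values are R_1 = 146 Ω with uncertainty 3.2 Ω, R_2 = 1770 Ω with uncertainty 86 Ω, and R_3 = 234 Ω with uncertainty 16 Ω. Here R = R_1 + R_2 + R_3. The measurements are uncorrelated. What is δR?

For a sum/difference, combine absolute errors in quadrature:
  (δR_1)² = 10.2;  (δR_2)² = 7400;  (δR_3)² = 256
δR = √(7660) = 87.5 Ω

87.5 Ω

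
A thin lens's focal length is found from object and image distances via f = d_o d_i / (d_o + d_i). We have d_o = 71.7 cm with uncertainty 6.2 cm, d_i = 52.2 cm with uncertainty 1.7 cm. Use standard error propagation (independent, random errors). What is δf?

∂f/∂d_o = (d_i/(d_o+d_i))² = 0.178;  ∂f/∂d_i = (d_o/(d_o+d_i))² = 0.335
δf = √((∂f/∂d_o · δd_o)² + (∂f/∂d_i · δd_i)²) = √(1.21 + 0.324) = 1.24 cm

1.24 cm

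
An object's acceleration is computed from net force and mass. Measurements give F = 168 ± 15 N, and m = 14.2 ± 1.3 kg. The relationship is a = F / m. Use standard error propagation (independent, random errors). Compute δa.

Each factor contributes (exponent × relative error)² to (δa/a)²:
  (1·δF/F)² = (1×0.0893)² = 0.00797;  (-1·δm/m)² = (-1×0.0915)² = 0.00838
δa/a = √(0.0164) = 0.128
a = 11.8 m/s^2, so δa = 0.128 × 11.8 = 1.51 m/s^2.

1.51 m/s^2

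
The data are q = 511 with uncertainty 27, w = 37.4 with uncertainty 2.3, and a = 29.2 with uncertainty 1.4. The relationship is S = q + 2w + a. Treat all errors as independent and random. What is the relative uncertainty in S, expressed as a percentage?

S is a linear combination, so absolute uncertainties add in quadrature:
  (δq)² = 729;  (2·δw)² = 21.2;  (δa)² = 1.96
δS = √(752) = 27.4
S = 615, so δS/S = 27.4/615 = 0.0446.

4.46%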